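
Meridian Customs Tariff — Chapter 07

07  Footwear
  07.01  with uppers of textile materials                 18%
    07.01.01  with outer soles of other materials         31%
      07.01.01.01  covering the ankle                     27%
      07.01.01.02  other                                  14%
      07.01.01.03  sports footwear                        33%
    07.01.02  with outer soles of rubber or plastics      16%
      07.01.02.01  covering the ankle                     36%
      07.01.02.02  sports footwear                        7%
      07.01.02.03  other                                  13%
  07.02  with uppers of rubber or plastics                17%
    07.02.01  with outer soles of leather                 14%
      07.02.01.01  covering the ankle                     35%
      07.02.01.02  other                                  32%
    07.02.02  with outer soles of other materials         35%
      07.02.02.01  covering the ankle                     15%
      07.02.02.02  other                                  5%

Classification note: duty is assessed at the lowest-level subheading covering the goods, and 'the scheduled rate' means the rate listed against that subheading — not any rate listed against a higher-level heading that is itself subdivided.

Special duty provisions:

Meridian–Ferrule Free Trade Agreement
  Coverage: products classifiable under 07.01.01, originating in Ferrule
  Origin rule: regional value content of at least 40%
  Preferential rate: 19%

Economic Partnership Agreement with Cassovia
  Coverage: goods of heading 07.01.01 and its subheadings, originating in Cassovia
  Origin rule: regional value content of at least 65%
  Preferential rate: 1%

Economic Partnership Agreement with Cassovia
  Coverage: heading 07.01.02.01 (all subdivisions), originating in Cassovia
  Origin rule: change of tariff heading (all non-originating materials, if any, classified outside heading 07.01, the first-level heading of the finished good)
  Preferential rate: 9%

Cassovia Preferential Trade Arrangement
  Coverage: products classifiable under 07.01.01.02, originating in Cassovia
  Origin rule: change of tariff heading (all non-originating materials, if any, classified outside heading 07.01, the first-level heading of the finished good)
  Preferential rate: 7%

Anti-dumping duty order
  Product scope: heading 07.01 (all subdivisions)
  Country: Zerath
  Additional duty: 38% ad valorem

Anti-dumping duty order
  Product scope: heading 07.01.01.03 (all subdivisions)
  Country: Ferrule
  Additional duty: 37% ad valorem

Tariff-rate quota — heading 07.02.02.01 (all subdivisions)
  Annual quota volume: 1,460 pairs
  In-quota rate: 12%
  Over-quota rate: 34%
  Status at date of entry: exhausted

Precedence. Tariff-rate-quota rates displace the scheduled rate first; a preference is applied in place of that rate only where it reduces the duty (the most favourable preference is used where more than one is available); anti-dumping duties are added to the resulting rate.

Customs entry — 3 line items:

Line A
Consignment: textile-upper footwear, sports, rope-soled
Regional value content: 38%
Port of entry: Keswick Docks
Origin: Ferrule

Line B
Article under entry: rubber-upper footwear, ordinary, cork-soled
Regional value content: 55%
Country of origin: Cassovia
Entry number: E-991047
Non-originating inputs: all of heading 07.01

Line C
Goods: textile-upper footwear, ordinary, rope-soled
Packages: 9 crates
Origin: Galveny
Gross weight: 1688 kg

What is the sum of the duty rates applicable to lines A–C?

89%

Line A: textile-upper → 07.01; rope-soled → 07.01.01; sports → 07.01.01.03. Scheduled 33%. Ferrule agreement on 07.01.01: RVC < 40%; anti-dumping (Ferrule, 07.01.01.03): +37%; total 33% + 37% = 70%. → 70%.
Line B: rubber-upper → 07.02; cork-soled → 07.02.02; ordinary → 07.02.02.02. Scheduled 5%. Cassovia agreement on 07.01.01: 07.02.02.02 not covered; Cassovia agreement on 07.01.02.01: 07.02.02.02 not covered; Cassovia agreement on 07.01.01.02: 07.02.02.02 not covered. → 5%.
Line C: textile-upper → 07.01; rope-soled → 07.01.01; ordinary → 07.01.01.02. Scheduled 14%. No special measure applies. → 14%.
Sum: 70% + 5% + 14% = 89%.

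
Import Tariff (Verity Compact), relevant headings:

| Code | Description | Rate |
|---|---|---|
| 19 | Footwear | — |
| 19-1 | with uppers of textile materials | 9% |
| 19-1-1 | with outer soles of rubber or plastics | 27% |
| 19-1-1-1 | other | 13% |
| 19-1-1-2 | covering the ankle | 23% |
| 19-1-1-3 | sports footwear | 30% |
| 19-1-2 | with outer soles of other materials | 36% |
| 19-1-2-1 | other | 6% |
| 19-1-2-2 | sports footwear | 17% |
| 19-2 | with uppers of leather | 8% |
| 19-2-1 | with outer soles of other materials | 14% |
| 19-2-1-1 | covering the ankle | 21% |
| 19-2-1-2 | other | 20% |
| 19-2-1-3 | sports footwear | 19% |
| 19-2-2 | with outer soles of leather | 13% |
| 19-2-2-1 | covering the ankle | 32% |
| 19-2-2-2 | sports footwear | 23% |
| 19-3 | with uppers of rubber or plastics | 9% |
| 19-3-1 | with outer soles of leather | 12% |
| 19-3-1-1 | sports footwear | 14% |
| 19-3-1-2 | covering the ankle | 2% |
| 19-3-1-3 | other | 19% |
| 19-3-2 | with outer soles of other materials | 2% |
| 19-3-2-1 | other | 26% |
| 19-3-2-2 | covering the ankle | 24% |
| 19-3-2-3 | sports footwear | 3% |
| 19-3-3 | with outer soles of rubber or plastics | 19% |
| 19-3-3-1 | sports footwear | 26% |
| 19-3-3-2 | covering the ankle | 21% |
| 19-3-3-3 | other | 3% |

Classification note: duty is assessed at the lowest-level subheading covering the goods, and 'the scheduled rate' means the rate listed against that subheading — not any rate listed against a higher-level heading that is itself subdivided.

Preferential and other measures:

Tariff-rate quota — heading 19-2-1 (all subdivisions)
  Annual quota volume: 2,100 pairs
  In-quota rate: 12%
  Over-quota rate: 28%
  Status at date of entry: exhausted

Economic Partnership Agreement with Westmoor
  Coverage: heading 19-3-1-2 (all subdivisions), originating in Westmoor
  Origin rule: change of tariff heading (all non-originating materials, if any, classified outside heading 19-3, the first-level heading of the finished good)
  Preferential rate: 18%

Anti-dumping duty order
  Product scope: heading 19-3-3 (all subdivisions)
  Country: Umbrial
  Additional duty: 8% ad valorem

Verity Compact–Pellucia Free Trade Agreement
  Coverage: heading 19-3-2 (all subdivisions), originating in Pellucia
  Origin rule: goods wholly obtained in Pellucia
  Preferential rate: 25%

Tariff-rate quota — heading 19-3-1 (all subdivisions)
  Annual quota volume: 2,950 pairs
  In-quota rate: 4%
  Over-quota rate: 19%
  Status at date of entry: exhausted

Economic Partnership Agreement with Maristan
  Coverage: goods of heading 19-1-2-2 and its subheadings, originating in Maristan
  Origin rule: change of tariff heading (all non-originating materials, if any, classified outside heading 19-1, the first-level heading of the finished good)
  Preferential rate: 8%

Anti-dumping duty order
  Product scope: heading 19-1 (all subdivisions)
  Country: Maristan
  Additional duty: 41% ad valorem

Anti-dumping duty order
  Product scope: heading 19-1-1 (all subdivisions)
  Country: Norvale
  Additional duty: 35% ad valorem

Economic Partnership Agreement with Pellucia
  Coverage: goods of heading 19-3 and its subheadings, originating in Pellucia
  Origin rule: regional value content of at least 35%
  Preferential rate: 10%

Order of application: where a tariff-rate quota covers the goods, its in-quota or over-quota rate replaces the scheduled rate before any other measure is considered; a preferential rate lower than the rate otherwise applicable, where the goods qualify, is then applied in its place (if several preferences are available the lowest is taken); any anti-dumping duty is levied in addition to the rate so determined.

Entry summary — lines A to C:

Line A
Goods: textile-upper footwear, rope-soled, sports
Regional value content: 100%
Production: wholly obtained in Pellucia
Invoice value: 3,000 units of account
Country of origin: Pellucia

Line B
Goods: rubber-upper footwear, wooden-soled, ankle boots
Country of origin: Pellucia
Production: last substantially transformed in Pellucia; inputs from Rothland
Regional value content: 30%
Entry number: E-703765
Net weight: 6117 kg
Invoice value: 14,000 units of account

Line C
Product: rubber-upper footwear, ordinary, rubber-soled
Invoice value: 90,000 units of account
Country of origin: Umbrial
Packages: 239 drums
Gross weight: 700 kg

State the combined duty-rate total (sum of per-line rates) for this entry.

52%

Line A: textile-upper → 19-1; rope-soled → 19-1-2; sports → 19-1-2-2. Scheduled 17%. Pellucia agreement on 19-3-2: 19-1-2-2 not covered; Pellucia agreement on 19-3: 19-1-2-2 not covered. → 17%.
Line B: rubber-upper → 19-3; wooden-soled → 19-3-2; ankle boots → 19-3-2-2. Scheduled 24%. Pellucia agreement on 19-3-2: not wholly obtained; Pellucia agreement on 19-3: RVC < 35%. → 24%.
Line C: rubber-upper → 19-3; rubber-soled → 19-3-3; ordinary → 19-3-3-3. Scheduled 3%. anti-dumping (Umbrial, 19-3-3): +8%; total 3% + 8% = 11%. → 11%.
Sum: 17% + 24% + 11% = 52%.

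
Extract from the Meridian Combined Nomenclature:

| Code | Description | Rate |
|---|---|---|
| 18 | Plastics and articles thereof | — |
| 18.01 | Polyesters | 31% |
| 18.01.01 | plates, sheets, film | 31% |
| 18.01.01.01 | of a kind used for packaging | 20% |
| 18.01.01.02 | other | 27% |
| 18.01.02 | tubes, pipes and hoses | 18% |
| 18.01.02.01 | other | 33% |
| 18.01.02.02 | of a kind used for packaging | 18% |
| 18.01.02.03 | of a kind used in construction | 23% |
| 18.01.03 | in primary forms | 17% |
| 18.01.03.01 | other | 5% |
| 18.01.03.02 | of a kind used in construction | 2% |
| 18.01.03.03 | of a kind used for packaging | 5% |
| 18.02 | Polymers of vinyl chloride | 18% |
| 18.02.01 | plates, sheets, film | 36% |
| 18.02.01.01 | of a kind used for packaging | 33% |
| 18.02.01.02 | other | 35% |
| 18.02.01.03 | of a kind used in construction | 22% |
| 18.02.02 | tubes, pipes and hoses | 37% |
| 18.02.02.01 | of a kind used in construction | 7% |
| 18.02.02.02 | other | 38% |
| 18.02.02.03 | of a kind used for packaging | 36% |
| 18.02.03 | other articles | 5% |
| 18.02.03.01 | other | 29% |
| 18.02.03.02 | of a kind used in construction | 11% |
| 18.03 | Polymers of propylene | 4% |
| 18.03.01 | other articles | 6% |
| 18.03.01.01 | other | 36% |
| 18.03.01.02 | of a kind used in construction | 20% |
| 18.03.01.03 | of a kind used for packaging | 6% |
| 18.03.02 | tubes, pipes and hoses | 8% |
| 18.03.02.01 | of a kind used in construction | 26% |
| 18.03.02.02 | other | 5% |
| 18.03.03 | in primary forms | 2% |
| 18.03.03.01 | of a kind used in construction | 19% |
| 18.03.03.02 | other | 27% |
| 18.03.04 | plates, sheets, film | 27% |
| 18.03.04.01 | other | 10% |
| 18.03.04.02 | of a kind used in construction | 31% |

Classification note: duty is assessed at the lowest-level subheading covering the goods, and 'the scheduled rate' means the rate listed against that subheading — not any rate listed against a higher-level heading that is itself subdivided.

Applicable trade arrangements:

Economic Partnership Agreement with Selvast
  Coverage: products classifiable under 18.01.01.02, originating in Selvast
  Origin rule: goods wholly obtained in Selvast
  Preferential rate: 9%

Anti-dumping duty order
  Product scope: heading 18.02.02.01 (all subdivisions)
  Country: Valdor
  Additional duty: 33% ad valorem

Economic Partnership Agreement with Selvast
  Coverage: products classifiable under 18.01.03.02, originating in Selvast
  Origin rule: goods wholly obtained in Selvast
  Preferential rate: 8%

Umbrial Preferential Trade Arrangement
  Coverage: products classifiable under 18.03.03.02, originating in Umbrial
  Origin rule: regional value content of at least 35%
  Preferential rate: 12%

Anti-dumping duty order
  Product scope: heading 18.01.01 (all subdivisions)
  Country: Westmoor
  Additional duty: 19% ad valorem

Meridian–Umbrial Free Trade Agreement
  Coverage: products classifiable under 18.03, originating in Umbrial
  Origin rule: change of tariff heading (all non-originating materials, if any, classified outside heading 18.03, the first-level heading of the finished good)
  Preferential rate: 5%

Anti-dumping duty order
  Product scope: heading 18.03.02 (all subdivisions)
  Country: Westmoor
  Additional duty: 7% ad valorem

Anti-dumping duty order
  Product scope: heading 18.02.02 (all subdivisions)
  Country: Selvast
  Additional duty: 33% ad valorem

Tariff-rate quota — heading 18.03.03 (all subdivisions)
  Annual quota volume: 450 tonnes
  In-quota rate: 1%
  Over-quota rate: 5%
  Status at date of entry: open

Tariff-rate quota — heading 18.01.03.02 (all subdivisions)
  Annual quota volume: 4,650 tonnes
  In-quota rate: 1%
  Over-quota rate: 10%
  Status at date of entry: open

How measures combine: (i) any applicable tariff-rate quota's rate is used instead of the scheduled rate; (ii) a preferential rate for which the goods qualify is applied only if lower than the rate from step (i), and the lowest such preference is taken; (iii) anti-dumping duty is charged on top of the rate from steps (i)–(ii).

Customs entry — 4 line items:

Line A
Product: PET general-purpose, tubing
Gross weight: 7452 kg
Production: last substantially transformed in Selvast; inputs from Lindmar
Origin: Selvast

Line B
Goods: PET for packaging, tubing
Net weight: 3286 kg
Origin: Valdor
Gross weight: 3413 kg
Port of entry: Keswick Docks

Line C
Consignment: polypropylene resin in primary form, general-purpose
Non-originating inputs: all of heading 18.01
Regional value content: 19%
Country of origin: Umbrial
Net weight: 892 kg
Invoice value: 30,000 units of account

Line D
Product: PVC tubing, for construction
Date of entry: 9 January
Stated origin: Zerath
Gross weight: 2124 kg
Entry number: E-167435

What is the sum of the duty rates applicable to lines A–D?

59%

Line A: PET → 18.01; tubing → 18.01.02; general-purpose → 18.01.02.01. Scheduled 33%. Selvast agreement on 18.01.01.02: 18.01.02.01 not covered; Selvast agreement on 18.01.03.02: 18.01.02.01 not covered. → 33%.
Line B: PET → 18.01; tubing → 18.01.02; for packaging → 18.01.02.02. Scheduled 18%. No special measure applies. → 18%.
Line C: polypropylene → 18.03; resin in primary form → 18.03.03; general-purpose → 18.03.03.02. Scheduled 27%. quota on 18.03.03 open → in-quota 1%; Umbrial agreement on 18.03.03.02: RVC < 35%; Umbrial agreement on 18.03: CTH met → 5% available; preference 5% not lower than 1% → no reduction. → 1%.
Line D: PVC → 18.02; tubing → 18.02.02; for construction → 18.02.02.01. Scheduled 7%. No special measure applies. → 7%.
Sum: 33% + 18% + 1% + 7% = 59%.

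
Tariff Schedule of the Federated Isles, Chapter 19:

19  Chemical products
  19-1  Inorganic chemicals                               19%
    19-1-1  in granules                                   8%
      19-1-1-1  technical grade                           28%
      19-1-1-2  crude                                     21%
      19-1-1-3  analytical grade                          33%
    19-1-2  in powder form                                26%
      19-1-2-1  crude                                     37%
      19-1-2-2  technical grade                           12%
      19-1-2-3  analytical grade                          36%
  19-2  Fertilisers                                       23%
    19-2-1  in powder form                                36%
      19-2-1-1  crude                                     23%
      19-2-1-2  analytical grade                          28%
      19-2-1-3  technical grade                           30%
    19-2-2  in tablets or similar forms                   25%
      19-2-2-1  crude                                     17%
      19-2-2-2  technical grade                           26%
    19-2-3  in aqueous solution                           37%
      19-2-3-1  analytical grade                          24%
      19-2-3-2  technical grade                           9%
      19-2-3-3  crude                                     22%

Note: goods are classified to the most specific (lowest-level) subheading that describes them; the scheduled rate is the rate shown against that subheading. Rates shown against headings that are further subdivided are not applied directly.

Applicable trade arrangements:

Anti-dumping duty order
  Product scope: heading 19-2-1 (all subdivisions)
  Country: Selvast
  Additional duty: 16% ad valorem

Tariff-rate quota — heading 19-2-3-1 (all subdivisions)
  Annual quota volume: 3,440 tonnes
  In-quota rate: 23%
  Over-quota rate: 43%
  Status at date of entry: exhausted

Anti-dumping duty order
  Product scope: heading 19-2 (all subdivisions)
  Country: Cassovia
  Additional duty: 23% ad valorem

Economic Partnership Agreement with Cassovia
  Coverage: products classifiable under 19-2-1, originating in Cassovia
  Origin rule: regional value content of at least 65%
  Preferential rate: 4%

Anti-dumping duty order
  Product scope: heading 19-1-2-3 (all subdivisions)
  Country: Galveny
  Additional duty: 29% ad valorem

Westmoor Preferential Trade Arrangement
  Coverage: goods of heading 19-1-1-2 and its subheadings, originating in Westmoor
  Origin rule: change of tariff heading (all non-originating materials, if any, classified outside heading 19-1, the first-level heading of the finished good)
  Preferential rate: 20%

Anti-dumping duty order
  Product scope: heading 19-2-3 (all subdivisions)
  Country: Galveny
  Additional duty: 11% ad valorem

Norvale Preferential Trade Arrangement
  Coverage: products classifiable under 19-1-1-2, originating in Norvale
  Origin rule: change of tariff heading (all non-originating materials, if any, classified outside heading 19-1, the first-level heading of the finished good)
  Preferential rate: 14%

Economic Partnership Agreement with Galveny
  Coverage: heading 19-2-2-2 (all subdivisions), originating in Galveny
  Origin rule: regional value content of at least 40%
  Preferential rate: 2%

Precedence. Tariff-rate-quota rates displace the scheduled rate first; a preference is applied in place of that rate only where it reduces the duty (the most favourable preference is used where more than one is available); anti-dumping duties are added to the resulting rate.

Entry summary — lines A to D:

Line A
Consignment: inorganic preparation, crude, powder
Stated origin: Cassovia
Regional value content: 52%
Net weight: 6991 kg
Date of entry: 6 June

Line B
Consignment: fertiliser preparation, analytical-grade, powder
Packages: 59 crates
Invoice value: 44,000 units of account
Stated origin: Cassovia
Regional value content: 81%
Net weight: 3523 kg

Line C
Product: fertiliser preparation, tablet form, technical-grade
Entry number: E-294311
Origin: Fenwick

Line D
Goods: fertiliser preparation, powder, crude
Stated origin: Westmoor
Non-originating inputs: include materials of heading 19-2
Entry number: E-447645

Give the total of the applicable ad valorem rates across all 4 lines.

Line A: inorganic → 19-1; powder → 19-1-2; crude → 19-1-2-1. Scheduled 37%. Cassovia agreement on 19-2-1: 19-1-2-1 not covered. → 37%.
Line B: fertiliser → 19-2; powder → 19-2-1; analytical-grade → 19-2-1-2. Scheduled 28%. Cassovia agreement on 19-2-1: RVC ≥ 65% → 4% available; preferential 4%; anti-dumping (Cassovia, 19-2): +23%; total 4% + 23% = 27%. → 27%.
Line C: fertiliser → 19-2; tablet form → 19-2-2; technical-grade → 19-2-2-2. Scheduled 26%. No special measure applies. → 26%.
Line D: fertiliser → 19-2; powder → 19-2-1; crude → 19-2-1-1. Scheduled 23%. Westmoor agreement on 19-1-1-2: 19-2-1-1 not covered. → 23%.
Sum: 37% + 27% + 26% + 23% = 113%.

113%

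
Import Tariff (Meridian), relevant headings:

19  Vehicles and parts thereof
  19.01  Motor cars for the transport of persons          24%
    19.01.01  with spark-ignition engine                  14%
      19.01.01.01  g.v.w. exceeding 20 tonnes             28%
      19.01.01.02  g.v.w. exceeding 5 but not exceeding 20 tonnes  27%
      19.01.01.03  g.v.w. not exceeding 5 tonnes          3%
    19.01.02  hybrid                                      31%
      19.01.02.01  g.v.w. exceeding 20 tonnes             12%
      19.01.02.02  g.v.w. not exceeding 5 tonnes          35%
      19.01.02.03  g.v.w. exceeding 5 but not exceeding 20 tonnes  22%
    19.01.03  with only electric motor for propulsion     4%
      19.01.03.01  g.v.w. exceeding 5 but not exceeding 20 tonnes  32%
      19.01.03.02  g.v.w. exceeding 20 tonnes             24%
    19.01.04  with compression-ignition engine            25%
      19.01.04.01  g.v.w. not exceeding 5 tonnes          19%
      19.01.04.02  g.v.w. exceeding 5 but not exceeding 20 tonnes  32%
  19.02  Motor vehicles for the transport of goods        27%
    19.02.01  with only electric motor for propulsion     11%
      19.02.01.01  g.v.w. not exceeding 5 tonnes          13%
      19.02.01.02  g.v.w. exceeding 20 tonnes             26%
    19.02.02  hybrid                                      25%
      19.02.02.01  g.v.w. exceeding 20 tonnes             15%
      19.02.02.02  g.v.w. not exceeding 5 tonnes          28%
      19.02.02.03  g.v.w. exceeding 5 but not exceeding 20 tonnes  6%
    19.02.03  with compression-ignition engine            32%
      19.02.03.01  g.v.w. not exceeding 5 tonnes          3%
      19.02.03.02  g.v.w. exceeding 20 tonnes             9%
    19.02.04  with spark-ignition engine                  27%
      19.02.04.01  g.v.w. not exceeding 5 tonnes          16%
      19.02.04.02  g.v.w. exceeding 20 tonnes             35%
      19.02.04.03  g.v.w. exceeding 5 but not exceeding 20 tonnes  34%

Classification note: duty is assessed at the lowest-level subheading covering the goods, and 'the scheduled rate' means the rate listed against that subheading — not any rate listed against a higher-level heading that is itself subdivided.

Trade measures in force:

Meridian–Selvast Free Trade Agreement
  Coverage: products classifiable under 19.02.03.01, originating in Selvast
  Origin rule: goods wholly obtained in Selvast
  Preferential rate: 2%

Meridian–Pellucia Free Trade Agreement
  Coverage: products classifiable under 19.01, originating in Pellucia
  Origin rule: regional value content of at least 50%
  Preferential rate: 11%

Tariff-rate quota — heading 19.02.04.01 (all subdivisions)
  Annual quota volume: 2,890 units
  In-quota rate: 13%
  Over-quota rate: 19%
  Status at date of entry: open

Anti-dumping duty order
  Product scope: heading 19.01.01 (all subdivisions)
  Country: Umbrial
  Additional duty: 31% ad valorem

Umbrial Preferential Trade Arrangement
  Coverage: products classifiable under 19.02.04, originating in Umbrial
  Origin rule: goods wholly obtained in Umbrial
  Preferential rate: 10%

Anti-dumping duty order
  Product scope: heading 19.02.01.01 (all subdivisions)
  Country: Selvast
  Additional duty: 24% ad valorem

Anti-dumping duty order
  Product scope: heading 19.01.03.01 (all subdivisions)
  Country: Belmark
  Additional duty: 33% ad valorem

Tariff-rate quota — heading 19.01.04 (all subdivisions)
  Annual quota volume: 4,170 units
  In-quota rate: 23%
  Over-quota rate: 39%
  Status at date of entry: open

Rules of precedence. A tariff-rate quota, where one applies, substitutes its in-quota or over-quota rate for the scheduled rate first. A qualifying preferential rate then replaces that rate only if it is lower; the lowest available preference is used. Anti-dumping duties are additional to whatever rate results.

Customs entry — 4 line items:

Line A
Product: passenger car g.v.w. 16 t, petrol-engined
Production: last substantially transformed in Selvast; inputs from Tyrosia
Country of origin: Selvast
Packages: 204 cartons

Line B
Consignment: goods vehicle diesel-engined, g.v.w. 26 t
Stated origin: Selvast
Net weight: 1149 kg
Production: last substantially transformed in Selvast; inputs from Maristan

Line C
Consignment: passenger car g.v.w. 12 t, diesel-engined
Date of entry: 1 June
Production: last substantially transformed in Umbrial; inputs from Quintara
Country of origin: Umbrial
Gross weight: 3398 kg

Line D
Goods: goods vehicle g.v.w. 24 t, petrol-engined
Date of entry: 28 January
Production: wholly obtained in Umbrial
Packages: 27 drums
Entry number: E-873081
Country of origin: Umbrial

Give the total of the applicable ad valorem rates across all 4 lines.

Line A: passenger car → 19.01; petrol-engined → 19.01.01; g.v.w. 16 t → 19.01.01.02. Scheduled 27%. Selvast agreement on 19.02.03.01: 19.01.01.02 not covered. → 27%.
Line B: goods vehicle → 19.02; diesel-engined → 19.02.03; g.v.w. 26 t → 19.02.03.02. Scheduled 9%. Selvast agreement on 19.02.03.01: 19.02.03.02 not covered. → 9%.
Line C: passenger car → 19.01; diesel-engined → 19.01.04; g.v.w. 12 t → 19.01.04.02. Scheduled 32%. quota on 19.01.04 open → in-quota 23%; Umbrial agreement on 19.02.04: 19.01.04.02 not covered. → 23%.
Line D: goods vehicle → 19.02; petrol-engined → 19.02.04; g.v.w. 24 t → 19.02.04.02. Scheduled 35%. Umbrial agreement on 19.02.04: wholly obtained → 10% available; preferential 10%. → 10%.
Sum: 27% + 9% + 23% + 10% = 69%.

69%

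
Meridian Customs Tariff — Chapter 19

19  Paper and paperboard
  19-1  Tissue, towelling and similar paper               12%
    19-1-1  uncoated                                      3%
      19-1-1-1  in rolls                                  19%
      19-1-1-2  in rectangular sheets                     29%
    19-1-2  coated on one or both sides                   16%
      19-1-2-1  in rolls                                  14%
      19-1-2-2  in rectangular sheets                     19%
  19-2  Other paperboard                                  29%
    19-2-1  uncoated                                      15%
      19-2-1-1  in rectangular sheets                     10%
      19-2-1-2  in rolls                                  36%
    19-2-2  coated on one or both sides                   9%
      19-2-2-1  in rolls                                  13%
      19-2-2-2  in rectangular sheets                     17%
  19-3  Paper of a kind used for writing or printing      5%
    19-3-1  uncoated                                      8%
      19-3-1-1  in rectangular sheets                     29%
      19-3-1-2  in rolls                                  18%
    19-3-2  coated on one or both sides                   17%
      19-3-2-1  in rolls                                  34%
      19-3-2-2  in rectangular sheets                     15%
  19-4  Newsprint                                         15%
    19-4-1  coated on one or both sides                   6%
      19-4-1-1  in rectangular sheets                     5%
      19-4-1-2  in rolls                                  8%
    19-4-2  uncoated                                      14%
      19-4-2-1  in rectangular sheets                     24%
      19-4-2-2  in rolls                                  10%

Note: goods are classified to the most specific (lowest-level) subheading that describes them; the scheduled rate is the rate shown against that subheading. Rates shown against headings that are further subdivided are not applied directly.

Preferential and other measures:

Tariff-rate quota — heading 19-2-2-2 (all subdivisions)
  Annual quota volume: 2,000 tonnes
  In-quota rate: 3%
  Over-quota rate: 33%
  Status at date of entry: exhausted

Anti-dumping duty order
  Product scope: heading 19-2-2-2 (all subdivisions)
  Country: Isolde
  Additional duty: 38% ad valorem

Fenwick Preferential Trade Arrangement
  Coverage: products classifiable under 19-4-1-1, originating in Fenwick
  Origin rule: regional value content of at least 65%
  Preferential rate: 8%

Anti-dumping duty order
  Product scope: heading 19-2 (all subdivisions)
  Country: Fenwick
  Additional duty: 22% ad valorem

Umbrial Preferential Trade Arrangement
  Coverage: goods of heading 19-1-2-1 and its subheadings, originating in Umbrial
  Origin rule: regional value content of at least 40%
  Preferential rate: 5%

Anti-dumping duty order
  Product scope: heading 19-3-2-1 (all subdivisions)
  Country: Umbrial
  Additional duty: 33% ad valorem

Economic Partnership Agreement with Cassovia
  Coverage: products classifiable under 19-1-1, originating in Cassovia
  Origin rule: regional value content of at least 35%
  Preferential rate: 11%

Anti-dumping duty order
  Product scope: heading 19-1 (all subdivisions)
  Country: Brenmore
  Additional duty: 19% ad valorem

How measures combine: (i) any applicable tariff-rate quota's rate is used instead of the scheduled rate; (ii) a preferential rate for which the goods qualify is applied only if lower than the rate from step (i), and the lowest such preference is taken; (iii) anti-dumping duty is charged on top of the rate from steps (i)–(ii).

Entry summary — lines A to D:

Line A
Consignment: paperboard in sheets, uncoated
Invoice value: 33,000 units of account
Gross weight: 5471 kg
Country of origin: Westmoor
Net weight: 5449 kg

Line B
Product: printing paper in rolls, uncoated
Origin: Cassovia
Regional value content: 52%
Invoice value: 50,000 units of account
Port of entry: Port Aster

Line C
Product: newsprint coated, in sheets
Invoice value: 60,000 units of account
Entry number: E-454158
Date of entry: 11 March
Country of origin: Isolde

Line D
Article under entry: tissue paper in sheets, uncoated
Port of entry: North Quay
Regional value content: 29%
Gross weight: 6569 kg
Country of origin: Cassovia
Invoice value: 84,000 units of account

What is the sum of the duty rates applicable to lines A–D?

62%

Line A: paperboard → 19-2; uncoated → 19-2-1; in sheets → 19-2-1-1. Scheduled 10%. No special measure applies. → 10%.
Line B: printing paper → 19-3; uncoated → 19-3-1; in rolls → 19-3-1-2. Scheduled 18%. Cassovia agreement on 19-1-1: 19-3-1-2 not covered. → 18%.
Line C: newsprint → 19-4; coated → 19-4-1; in sheets → 19-4-1-1. Scheduled 5%. No special measure applies. → 5%.
Line D: tissue paper → 19-1; uncoated → 19-1-1; in sheets → 19-1-1-2. Scheduled 29%. Cassovia agreement on 19-1-1: RVC < 35%. → 29%.
Sum: 10% + 18% + 5% + 29% = 62%.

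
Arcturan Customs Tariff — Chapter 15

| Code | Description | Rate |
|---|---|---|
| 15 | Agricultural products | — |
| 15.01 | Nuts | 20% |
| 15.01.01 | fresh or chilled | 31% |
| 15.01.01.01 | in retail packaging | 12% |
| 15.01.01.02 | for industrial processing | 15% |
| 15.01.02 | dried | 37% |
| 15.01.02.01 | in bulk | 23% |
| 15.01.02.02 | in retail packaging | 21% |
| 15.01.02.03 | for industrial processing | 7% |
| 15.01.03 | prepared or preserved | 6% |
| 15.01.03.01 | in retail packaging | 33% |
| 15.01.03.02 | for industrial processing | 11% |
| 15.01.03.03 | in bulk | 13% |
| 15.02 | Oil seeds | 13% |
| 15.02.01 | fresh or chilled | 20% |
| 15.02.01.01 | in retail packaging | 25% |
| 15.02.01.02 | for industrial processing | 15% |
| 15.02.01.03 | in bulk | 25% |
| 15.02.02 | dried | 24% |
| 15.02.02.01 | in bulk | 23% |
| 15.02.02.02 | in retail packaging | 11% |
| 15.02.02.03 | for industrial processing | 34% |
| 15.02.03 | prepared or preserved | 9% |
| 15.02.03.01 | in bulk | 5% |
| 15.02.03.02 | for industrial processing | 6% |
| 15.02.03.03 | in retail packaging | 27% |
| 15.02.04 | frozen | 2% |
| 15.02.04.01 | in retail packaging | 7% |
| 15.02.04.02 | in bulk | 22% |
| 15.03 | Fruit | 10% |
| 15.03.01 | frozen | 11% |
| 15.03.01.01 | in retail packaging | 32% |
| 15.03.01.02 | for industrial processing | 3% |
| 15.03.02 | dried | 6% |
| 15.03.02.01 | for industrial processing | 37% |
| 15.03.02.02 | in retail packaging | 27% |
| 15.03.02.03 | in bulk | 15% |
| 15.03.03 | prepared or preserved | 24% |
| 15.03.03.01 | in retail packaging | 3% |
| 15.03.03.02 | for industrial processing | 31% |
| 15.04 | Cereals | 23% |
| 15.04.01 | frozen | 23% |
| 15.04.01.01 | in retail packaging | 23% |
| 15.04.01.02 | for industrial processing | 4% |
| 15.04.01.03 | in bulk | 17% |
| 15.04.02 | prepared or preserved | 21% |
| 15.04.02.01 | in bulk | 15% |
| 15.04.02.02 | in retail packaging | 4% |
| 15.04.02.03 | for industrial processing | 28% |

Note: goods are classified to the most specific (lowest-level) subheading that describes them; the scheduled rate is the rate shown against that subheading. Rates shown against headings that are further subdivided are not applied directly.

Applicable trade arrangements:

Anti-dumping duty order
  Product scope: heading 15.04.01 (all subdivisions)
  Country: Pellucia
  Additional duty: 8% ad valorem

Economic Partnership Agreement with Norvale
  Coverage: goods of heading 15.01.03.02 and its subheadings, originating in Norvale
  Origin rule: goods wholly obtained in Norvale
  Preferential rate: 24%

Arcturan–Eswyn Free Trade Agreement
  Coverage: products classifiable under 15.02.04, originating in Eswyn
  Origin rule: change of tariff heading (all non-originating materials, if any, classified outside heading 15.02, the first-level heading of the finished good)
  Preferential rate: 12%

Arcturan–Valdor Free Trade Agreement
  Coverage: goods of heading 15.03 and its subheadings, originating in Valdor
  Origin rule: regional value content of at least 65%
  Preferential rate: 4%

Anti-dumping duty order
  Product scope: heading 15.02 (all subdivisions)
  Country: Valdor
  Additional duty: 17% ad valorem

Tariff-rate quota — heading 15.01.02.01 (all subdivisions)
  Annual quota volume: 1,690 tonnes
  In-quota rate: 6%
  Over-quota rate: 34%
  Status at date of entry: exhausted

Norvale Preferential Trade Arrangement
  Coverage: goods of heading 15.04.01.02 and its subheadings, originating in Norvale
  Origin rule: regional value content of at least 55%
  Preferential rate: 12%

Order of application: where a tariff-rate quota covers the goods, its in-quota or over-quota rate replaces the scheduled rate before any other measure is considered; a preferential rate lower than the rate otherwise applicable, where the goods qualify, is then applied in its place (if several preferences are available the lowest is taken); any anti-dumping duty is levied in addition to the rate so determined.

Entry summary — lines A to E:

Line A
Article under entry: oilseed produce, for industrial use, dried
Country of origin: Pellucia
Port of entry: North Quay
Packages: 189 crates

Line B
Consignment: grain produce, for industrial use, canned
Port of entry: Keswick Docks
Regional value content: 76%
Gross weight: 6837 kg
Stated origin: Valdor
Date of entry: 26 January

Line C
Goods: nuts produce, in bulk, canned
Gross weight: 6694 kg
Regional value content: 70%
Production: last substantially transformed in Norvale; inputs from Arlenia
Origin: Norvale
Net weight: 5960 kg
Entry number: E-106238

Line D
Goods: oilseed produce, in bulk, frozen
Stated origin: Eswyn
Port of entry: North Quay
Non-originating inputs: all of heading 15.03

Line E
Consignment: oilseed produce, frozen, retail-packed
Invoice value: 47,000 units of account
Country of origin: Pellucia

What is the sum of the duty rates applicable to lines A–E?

94%

Line A: oilseed → 15.02; dried → 15.02.02; for industrial use → 15.02.02.03. Scheduled 34%. No special measure applies. → 34%.
Line B: grain → 15.04; canned → 15.04.02; for industrial use → 15.04.02.03. Scheduled 28%. Valdor agreement on 15.03: 15.04.02.03 not covered. → 28%.
Line C: nuts → 15.01; canned → 15.01.03; in bulk → 15.01.03.03. Scheduled 13%. Norvale agreement on 15.01.03.02: 15.01.03.03 not covered; Norvale agreement on 15.04.01.02: 15.01.03.03 not covered. → 13%.
Line D: oilseed → 15.02; frozen → 15.02.04; in bulk → 15.02.04.02. Scheduled 22%. Eswyn agreement on 15.02.04: CTH met → 12% available; preferential 12%. → 12%.
Line E: oilseed → 15.02; frozen → 15.02.04; retail-packed → 15.02.04.01. Scheduled 7%. No special measure applies. → 7%.
Sum: 34% + 28% + 13% + 12% + 7% = 94%.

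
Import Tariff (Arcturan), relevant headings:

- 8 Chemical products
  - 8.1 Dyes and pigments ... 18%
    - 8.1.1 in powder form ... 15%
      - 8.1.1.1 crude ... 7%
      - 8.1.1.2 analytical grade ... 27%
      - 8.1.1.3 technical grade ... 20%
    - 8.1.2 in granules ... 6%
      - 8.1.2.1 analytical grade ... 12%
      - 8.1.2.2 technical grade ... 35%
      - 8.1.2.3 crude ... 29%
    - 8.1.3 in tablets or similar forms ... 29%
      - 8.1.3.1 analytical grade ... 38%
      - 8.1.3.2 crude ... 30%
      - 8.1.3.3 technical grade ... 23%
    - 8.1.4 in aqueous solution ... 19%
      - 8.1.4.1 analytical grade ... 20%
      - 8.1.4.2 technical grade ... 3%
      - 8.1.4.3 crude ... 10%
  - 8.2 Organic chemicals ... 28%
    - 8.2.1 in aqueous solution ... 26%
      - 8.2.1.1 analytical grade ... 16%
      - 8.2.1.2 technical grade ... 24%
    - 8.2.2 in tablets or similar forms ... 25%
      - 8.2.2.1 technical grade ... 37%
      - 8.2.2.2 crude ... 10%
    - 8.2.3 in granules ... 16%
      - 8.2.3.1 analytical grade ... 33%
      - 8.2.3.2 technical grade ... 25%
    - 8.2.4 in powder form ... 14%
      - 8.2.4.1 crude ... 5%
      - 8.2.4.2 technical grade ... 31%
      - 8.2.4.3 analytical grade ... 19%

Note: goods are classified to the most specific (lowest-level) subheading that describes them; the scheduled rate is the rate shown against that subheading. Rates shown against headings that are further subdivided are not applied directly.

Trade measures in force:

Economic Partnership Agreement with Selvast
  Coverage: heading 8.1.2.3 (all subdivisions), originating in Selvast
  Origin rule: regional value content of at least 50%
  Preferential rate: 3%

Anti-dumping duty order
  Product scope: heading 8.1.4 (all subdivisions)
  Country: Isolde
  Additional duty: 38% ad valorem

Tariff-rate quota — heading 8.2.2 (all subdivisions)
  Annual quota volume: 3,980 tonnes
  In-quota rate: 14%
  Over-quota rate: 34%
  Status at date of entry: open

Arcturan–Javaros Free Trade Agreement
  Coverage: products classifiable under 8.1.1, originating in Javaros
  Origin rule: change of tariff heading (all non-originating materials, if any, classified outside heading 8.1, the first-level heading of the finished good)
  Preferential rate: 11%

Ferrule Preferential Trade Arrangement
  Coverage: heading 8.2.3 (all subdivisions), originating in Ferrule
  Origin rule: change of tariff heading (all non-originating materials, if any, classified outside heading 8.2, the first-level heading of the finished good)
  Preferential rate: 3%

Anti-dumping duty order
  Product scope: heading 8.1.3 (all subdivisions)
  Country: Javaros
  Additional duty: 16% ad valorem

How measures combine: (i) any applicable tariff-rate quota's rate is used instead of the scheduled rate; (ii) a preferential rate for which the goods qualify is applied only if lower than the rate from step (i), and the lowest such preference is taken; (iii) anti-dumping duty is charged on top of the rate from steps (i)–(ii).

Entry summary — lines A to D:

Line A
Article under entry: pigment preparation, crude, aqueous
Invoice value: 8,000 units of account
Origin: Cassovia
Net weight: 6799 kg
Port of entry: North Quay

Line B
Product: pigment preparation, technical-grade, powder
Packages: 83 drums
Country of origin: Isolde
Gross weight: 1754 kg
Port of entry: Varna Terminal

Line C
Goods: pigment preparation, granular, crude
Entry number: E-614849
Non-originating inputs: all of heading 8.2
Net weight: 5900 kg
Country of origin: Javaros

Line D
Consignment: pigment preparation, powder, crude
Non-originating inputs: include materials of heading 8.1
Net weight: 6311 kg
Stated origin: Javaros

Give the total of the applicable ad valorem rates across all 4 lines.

Line A: pigment → 8.1; aqueous → 8.1.4; crude → 8.1.4.3. Scheduled 10%. No special measure applies. → 10%.
Line B: pigment → 8.1; powder → 8.1.1; technical-grade → 8.1.1.3. Scheduled 20%. No special measure applies. → 20%.
Line C: pigment → 8.1; granular → 8.1.2; crude → 8.1.2.3. Scheduled 29%. Javaros agreement on 8.1.1: 8.1.2.3 not covered. → 29%.
Line D: pigment → 8.1; powder → 8.1.1; crude → 8.1.1.1. Scheduled 7%. Javaros agreement on 8.1.1: CTH not met. → 7%.
Sum: 10% + 20% + 29% + 7% = 66%.

66%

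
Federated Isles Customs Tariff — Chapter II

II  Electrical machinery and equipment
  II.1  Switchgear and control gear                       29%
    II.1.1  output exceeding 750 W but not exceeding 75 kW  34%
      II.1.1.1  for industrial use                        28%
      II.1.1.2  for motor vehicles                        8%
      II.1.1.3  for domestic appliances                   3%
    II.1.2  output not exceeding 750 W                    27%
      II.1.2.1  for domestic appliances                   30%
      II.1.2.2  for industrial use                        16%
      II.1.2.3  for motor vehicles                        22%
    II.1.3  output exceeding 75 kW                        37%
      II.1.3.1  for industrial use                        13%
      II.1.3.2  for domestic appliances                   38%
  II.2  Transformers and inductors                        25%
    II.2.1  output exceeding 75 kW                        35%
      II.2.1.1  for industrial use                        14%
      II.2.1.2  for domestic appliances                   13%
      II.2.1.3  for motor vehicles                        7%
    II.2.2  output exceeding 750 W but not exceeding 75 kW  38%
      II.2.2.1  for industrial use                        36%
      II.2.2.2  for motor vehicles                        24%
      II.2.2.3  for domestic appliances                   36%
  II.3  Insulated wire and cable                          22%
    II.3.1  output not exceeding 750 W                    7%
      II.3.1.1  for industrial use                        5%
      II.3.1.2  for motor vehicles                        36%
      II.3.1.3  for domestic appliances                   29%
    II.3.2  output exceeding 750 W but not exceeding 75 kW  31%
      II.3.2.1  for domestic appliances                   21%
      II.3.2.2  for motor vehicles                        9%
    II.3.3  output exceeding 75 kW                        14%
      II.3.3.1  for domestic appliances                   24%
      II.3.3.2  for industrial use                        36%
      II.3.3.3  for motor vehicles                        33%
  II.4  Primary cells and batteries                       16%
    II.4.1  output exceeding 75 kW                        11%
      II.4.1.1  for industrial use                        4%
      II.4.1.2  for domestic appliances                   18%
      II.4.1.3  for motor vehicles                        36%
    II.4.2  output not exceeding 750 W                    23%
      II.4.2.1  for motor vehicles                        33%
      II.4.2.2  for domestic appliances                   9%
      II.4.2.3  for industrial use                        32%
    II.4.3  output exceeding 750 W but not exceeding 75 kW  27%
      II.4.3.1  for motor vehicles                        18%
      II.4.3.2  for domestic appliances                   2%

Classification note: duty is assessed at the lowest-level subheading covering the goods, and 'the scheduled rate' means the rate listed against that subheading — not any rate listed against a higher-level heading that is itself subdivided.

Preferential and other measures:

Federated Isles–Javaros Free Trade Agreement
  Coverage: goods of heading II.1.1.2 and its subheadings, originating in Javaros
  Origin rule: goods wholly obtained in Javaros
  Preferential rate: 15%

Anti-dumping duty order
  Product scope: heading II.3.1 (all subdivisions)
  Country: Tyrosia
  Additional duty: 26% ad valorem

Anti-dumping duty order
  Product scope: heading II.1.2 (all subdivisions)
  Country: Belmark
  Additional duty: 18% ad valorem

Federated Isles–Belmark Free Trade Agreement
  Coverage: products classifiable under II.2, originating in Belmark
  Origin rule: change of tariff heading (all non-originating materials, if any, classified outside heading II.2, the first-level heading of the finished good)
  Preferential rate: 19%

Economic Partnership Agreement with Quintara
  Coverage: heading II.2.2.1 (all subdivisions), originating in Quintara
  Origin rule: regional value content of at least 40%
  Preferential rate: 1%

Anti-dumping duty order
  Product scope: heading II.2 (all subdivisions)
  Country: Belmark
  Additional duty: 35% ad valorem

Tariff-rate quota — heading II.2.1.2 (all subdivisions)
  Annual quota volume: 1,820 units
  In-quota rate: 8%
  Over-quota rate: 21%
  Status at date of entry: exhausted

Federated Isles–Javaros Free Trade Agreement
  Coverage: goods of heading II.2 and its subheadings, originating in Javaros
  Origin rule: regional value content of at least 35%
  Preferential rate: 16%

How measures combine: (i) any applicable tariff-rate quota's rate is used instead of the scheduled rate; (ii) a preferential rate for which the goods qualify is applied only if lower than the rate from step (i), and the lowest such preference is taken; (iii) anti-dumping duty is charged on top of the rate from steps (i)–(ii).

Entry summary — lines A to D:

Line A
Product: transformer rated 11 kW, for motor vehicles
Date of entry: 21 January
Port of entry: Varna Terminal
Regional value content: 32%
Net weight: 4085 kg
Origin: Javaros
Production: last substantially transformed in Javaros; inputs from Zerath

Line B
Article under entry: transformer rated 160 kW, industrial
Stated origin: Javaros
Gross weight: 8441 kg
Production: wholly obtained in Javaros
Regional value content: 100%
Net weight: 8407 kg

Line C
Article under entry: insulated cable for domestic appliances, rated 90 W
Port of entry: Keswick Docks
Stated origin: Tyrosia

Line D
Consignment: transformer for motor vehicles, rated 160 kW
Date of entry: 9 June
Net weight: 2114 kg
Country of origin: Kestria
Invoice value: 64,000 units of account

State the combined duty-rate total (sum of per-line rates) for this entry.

100%

Line A: transformer → II.2; rated 11 kW → II.2.2; for motor vehicles → II.2.2.2. Scheduled 24%. Javaros agreement on II.1.1.2: II.2.2.2 not covered; Javaros agreement on II.2: RVC < 35%. → 24%.
Line B: transformer → II.2; rated 160 kW → II.2.1; industrial → II.2.1.1. Scheduled 14%. Javaros agreement on II.1.1.2: II.2.1.1 not covered; Javaros agreement on II.2: RVC ≥ 35% → 16% available; preference 16% not lower than 14% → no reduction. → 14%.
Line C: insulated cable → II.3; rated 90 W → II.3.1; for domestic appliances → II.3.1.3. Scheduled 29%. anti-dumping (Tyrosia, II.3.1): +26%; total 29% + 26% = 55%. → 55%.
Line D: transformer → II.2; rated 160 kW → II.2.1; for motor vehicles → II.2.1.3. Scheduled 7%. No special measure applies. → 7%.
Sum: 24% + 14% + 55% + 7% = 100%.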